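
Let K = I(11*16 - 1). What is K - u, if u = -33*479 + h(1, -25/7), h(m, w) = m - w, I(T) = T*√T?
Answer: 110617/7 + 875*√7 ≈ 18117.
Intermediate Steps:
I(T) = T^(3/2)
K = 875*√7 (K = (11*16 - 1)^(3/2) = (176 - 1)^(3/2) = 175^(3/2) = 875*√7 ≈ 2315.0)
u = -110617/7 (u = -33*479 + (1 - (-25)/7) = -15807 + (1 - (-25)/7) = -15807 + (1 - 1*(-25/7)) = -15807 + (1 + 25/7) = -15807 + 32/7 = -110617/7 ≈ -15802.)
K - u = 875*√7 - 1*(-110617/7) = 875*√7 + 110617/7 = 110617/7 + 875*√7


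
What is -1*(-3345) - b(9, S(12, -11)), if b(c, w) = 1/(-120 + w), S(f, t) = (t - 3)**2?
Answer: 254219/76 ≈ 3345.0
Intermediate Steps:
S(f, t) = (-3 + t)**2
-1*(-3345) - b(9, S(12, -11)) = -1*(-3345) - 1/(-120 + (-3 - 11)**2) = 3345 - 1/(-120 + (-14)**2) = 3345 - 1/(-120 + 196) = 3345 - 1/76 = 254219/76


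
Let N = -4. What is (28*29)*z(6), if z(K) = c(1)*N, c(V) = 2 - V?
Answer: -3248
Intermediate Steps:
z(K) = -4 (z(K) = (2 - 1*1)*(-4) = (2 - 1)*(-4) = 1*(-4) = -4)
(28*29)*z(6) = (28*29)*(-4) = 812*(-4) = -3248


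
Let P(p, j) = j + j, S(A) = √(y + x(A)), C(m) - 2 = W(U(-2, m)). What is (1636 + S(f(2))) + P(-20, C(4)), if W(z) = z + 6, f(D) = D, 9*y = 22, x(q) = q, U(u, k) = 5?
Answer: 1662 + 2*√10/3 ≈ 1664.1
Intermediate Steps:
y = 22/9 (y = (⅑)*22 = 22/9 ≈ 2.4444)
W(z) = 6 + z
C(m) = 13 (C(m) = 2 + (6 + 5) = 2 + 11 = 13)
S(A) = √(22/9 + A)
P(p, j) = 2*j
(1636 + S(f(2))) + P(-20, C(4)) = (1636 + √(22 + 9*2)/3) + 2*13 = (1636 + √(22 + 18)/3) + 26 = (1636 + √40/3) + 26 = (1636 + (2*√10)/3) + 26 = (1636 + 2*√10/3) + 26 = 1662 + 2*√10/3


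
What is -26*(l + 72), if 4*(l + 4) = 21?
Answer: -3809/2 ≈ -1904.5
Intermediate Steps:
l = 5/4 (l = -4 + (¼)*21 = -4 + 21/4 = 5/4 ≈ 1.2500)
-26*(l + 72) = -26*(5/4 + 72) = -26*293/4 = -3809/2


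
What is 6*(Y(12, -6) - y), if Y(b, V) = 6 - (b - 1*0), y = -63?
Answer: 342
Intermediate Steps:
Y(b, V) = 6 - b (Y(b, V) = 6 - (b + 0) = 6 - b)
6*(Y(12, -6) - y) = 6*((6 - 1*12) - 1*(-63)) = 6*((6 - 12) + 63) = 6*(-6 + 63) = 6*57 = 342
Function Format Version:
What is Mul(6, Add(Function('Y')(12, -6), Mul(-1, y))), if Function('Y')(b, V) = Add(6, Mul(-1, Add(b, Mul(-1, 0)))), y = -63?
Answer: 342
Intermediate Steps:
Function('Y')(b, V) = Add(6, Mul(-1, b)) (Function('Y')(b, V) = Add(6, Mul(-1, Add(b, 0))) = Add(6, Mul(-1, b)))
Mul(6, Add(Function('Y')(12, -6), Mul(-1, y))) = Mul(6, Add(Add(6, Mul(-1, 12)), Mul(-1, -63))) = Mul(6, Add(Add(6, -12), 63)) = Mul(6, Add(-6, 63)) = Mul(6, 57) = 342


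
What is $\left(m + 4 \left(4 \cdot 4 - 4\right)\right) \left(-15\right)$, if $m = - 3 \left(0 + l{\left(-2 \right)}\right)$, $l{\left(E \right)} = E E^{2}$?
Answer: $-1080$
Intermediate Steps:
$l{\left(E \right)} = E^{3}$
$m = 24$ ($m = - 3 \left(0 + \left(-2\right)^{3}\right) = - 3 \left(0 - 8\right) = \left(-3\right) \left(-8\right) = 24$)
$\left(m + 4 \left(4 \cdot 4 - 4\right)\right) \left(-15\right) = \left(24 + 4 \left(4 \cdot 4 - 4\right)\right) \left(-15\right) = \left(24 + 4 \left(16 - 4\right)\right) \left(-15\right) = \left(24 + 4 \cdot 12\right) \left(-15\right) = \left(24 + 48\right) \left(-15\right) = 72 \left(-15\right) = -1080$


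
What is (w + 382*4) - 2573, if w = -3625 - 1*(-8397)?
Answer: 3727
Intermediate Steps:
w = 4772 (w = -3625 + 8397 = 4772)
(w + 382*4) - 2573 = (4772 + 382*4) - 2573 = (4772 + 1528) - 2573 = 6300 - 2573 = 3727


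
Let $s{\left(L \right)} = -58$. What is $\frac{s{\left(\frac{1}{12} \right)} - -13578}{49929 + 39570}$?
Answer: $\frac{13520}{89499} \approx 0.15106$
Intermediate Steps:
$\frac{s{\left(\frac{1}{12} \right)} - -13578}{49929 + 39570} = \frac{-58 - -13578}{49929 + 39570} = \frac{-58 + 13578}{89499} = 13520 \cdot \frac{1}{89499} = \frac{13520}{89499}$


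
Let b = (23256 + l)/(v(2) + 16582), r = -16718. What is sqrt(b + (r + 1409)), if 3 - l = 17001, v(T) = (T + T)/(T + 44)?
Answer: I*sqrt(11360935493274)/27242 ≈ 123.73*I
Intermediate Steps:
v(T) = 2*T/(44 + T) (v(T) = (2*T)/(44 + T) = 2*T/(44 + T))
l = -16998 (l = 3 - 1*17001 = 3 - 17001 = -16998)
b = 10281/27242 (b = (23256 - 16998)/(2*2/(44 + 2) + 16582) = 6258/(2*2/46 + 16582) = 6258/(2*2*(1/46) + 16582) = 6258/(2/23 + 16582) = 6258/(381388/23) = 6258*(23/381388) = 10281/27242 ≈ 0.37740)
sqrt(b + (r + 1409)) = sqrt(10281/27242 + (-16718 + 1409)) = sqrt(10281/27242 - 15309) = sqrt(-417037497/27242) = I*sqrt(11360935493274)/27242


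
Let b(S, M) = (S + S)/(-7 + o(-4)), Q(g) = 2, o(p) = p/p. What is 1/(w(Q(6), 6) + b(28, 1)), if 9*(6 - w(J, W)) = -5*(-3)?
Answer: -⅕ ≈ -0.20000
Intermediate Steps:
o(p) = 1
w(J, W) = 13/3 (w(J, W) = 6 - (-5)*(-3)/9 = 6 - ⅑*15 = 6 - 5/3 = 13/3)
b(S, M) = -S/3 (b(S, M) = (S + S)/(-7 + 1) = (2*S)/(-6) = (2*S)*(-⅙) = -S/3)
1/(w(Q(6), 6) + b(28, 1)) = 1/(13/3 - ⅓*28) = 1/(13/3 - 28/3) = 1/(-5) = -⅕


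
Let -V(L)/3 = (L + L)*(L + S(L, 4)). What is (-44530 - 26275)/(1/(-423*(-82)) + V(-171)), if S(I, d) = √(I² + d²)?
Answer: -14945685448992199650/20263917309646247 - 87401669306714280*√29257/20263917309646247 ≈ -1475.3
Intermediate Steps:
V(L) = -6*L*(L + √(16 + L²)) (V(L) = -3*(L + L)*(L + √(L² + 4²)) = -3*2*L*(L + √(L² + 16)) = -3*2*L*(L + √(16 + L²)) = -6*L*(L + √(16 + L²)))
(-44530 - 26275)/(1/(-423*(-82)) + V(-171)) = (-44530 - 26275)/(1/(-423*(-82)) - 6*(-171)*(-171 + √(16 + (-171)²))) = -70805/(1/34686 - 6*(-171)*(-171 + √(16 + 29241))) = -70805/(1/34686 - 6*(-171)*(-171 + √29257)) = -70805/(1/34686 + (-175446 + 1026*√29257)) = -70805/(-6085519955/34686 + 1026*√29257)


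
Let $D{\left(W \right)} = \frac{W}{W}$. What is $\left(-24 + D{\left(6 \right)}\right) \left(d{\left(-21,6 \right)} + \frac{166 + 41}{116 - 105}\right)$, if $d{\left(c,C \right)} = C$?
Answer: $- \frac{6279}{11} \approx -570.82$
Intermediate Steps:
$D{\left(W \right)} = 1$
$\left(-24 + D{\left(6 \right)}\right) \left(d{\left(-21,6 \right)} + \frac{166 + 41}{116 - 105}\right) = \left(-24 + 1\right) \left(6 + \frac{166 + 41}{116 - 105}\right) = - 23 \left(6 + \frac{207}{11}\right) = \left(-23\right) \frac{273}{11} = - \frac{6279}{11}$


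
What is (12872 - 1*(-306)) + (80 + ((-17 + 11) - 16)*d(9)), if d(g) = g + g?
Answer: 12862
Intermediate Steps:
d(g) = 2*g
(12872 - 1*(-306)) + (80 + ((-17 + 11) - 16)*d(9)) = (12872 - 1*(-306)) + (80 + ((-17 + 11) - 16)*(2*9)) = (12872 + 306) + (80 + (-6 - 16)*18) = 13178 + (80 - 22*18) = 13178 + (80 - 396) = 13178 - 316 = 12862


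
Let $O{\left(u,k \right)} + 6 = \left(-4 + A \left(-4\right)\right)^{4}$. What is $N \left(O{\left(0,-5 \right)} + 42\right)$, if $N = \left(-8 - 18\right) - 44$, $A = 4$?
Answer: $-11202520$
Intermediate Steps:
$O{\left(u,k \right)} = 159994$ ($O{\left(u,k \right)} = -6 + \left(-4 + 4 \left(-4\right)\right)^{4} = -6 + \left(-4 - 16\right)^{4} = -6 + \left(-20\right)^{4} = -6 + 160000 = 159994$)
$N = -70$ ($N = -26 - 44 = -70$)
$N \left(O{\left(0,-5 \right)} + 42\right) = - 70 \left(159994 + 42\right) = \left(-70\right) 160036 = -11202520$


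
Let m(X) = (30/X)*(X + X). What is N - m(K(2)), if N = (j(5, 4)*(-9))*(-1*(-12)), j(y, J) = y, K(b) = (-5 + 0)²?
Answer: -600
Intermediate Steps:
K(b) = 25 (K(b) = (-5)² = 25)
m(X) = 60 (m(X) = (30/X)*(2*X) = 60)
N = -540 (N = (5*(-9))*(-1*(-12)) = -45*12 = -540)
N - m(K(2)) = -540 - 1*60 = -540 - 60 = -600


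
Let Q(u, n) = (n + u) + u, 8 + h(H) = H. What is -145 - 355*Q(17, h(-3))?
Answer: -8310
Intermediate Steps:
h(H) = -8 + H
Q(u, n) = n + 2*u
-145 - 355*Q(17, h(-3)) = -145 - 355*((-8 - 3) + 2*17) = -145 - 355*(-11 + 34) = -145 - 355*23 = -145 - 8165 = -8310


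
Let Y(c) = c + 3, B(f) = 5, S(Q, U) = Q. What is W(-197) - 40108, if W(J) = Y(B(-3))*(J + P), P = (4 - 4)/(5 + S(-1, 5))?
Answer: -41684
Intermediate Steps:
P = 0 (P = (4 - 4)/(5 - 1) = 0/4 = 0*(¼) = 0)
Y(c) = 3 + c
W(J) = 8*J (W(J) = (3 + 5)*(J + 0) = 8*J)
W(-197) - 40108 = 8*(-197) - 40108 = -1576 - 40108 = -41684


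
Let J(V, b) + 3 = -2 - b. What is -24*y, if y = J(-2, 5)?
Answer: 240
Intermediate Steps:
J(V, b) = -5 - b (J(V, b) = -3 + (-2 - b) = -5 - b)
y = -10 (y = -5 - 1*5 = -5 - 5 = -10)
-24*y = -24*(-10) = 240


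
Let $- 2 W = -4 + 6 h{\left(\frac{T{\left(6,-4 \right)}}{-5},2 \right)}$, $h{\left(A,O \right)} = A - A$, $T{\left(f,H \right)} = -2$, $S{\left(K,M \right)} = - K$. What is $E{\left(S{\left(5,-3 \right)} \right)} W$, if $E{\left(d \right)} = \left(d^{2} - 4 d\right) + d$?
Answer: $80$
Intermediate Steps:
$E{\left(d \right)} = d^{2} - 3 d$
$h{\left(A,O \right)} = 0$
$W = 2$ ($W = - \frac{-4 + 6 \cdot 0}{2} = - \frac{-4 + 0}{2} = \left(- \frac{1}{2}\right) \left(-4\right) = 2$)
$E{\left(S{\left(5,-3 \right)} \right)} W = \left(-1\right) 5 \left(-3 - 5\right) 2 = - 5 \left(-3 - 5\right) 2 = \left(-5\right) \left(-8\right) 2 = 40 \cdot 2 = 80$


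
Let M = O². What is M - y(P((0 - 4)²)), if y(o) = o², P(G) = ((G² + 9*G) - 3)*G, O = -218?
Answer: -40300380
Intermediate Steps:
M = 47524 (M = (-218)² = 47524)
P(G) = G*(-3 + G² + 9*G) (P(G) = (-3 + G² + 9*G)*G = G*(-3 + G² + 9*G))
M - y(P((0 - 4)²)) = 47524 - ((0 - 4)²*(-3 + ((0 - 4)²)² + 9*(0 - 4)²))² = 47524 - ((-4)²*(-3 + ((-4)²)² + 9*(-4)²))² = 47524 - (16*(-3 + 16² + 9*16))² = 47524 - (16*(-3 + 256 + 144))² = 47524 - (16*397)² = 47524 - 1*6352² = 47524 - 1*40347904 = 47524 - 40347904 = -40300380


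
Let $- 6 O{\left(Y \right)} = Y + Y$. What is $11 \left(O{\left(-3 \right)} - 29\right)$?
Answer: $-308$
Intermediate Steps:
$O{\left(Y \right)} = - \frac{Y}{3}$ ($O{\left(Y \right)} = - \frac{Y + Y}{6} = - \frac{2 Y}{6} = - \frac{Y}{3}$)
$11 \left(O{\left(-3 \right)} - 29\right) = 11 \left(\left(- \frac{1}{3}\right) \left(-3\right) - 29\right) = 11 \left(1 - 29\right) = 11 \left(-28\right) = -308$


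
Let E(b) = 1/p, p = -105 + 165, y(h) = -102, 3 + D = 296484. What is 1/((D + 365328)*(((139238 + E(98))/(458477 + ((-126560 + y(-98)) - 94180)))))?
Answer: 4752700/1842979451443 ≈ 2.5788e-6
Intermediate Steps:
D = 296481 (D = -3 + 296484 = 296481)
p = 60
E(b) = 1/60
1/((D + 365328)*(((139238 + E(98))/(458477 + ((-126560 + y(-98)) - 94180))))) = 1/((296481 + 365328)*(((139238 + 1/60)/(458477 + ((-126560 - 102) - 94180))))) = 1/(661809*((8354281/(60*(458477 + (-126662 - 94180)))))) = 1/(661809*((8354281/(60*(458477 - 220842))))) = 1/(661809*(((8354281/60)/237635))) = 1/(661809*(((8354281/60)*(1/237635)))) = 1/(661809*(8354281/14258100)) = (1/661809)*(14258100/8354281) = 4752700/1842979451443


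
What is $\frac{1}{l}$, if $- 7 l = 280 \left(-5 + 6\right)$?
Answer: $- \frac{1}{40} \approx -0.025$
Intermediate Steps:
$l = -40$ ($l = - \frac{280 \left(-5 + 6\right)}{7} = - \frac{280 \cdot 1}{7} = \left(- \frac{1}{7}\right) 280 = -40$)
$\frac{1}{l} = \frac{1}{-40} = - \frac{1}{40}$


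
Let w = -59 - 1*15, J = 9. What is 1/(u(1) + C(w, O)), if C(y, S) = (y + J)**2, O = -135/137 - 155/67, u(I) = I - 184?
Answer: 1/4042 ≈ 0.00024740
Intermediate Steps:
u(I) = -184 + I
w = -74 (w = -59 - 15 = -74)
O = -30280/9179 (O = -135*1/137 - 155*1/67 = -135/137 - 155/67 = -30280/9179 ≈ -3.2988)
C(y, S) = (9 + y)**2 (C(y, S) = (y + 9)**2 = (9 + y)**2)
1/(u(1) + C(w, O)) = 1/((-184 + 1) + (9 - 74)**2) = 1/(-183 + (-65)**2) = 1/(-183 + 4225) = 1/4042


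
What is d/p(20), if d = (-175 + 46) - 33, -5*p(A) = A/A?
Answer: 810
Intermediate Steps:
p(A) = -1/5 (p(A) = -A/(5*A) = -1/5*1 = -1/5)
d = -162 (d = -129 - 33 = -162)
d/p(20) = -162/(-1/5) = -162*(-5) = 810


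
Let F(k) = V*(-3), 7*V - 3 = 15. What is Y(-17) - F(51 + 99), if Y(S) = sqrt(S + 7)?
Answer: 54/7 + I*sqrt(10) ≈ 7.7143 + 3.1623*I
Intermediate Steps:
V = 18/7 (V = 3/7 + (1/7)*15 = 3/7 + 15/7 = 18/7 ≈ 2.5714)
F(k) = -54/7 (F(k) = (18/7)*(-3) = -54/7)
Y(S) = sqrt(7 + S)
Y(-17) - F(51 + 99) = sqrt(7 - 17) - 1*(-54/7) = sqrt(-10) + 54/7 = I*sqrt(10) + 54/7 = 54/7 + I*sqrt(10)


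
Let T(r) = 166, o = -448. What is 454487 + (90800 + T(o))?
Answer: 545453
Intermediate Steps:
454487 + (90800 + T(o)) = 454487 + (90800 + 166) = 454487 + 90966 = 545453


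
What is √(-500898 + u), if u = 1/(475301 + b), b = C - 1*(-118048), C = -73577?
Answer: I*√33831018076100465/259886 ≈ 707.74*I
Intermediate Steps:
b = 44471 (b = -73577 - 1*(-118048) = -73577 + 118048 = 44471)
u = 1/519772 (u = 1/(475301 + 44471) = 1/519772 ≈ 1.9239e-6)
√(-500898 + u) = √(-500898 + 1/519772) = √(-260352755255/519772) = I*√33831018076100465/259886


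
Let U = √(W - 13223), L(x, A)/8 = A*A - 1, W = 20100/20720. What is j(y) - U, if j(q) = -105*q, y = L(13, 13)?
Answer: -141120 - I*√3547787957/518 ≈ -1.4112e+5 - 114.99*I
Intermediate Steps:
W = 1005/1036 (W = 20100*(1/20720) = 1005/1036 ≈ 0.97008)
L(x, A) = -8 + 8*A² (L(x, A) = 8*(A*A - 1) = 8*(A² - 1) = 8*(-1 + A²) = -8 + 8*A²)
U = I*√3547787957/518 (U = √(1005/1036 - 13223) = √(-13698023/1036) = I*√3547787957/518 ≈ 114.99*I)
y = 1344 (y = -8 + 8*13² = -8 + 8*169 = -8 + 1352 = 1344)
j(y) - U = -105*1344 - I*√3547787957/518 = -141120 - I*√3547787957/518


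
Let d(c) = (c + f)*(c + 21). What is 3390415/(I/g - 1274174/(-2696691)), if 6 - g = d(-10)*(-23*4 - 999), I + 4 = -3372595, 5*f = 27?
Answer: 2523376845915822645/45825949954327 ≈ 55064.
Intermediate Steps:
f = 27/5 (f = (⅕)*27 = 27/5 ≈ 5.4000)
I = -3372599 (I = -4 - 3372595 = -3372599)
d(c) = (21 + c)*(27/5 + c) (d(c) = (c + 27/5)*(c + 21) = (27/5 + c)*(21 + c) = (21 + c)*(27/5 + c))
g = -275993/5 (g = 6 - (567/5 + (-10)² + (132/5)*(-10))*(-23*4 - 999) = 6 - (567/5 + 100 - 264)*(-92 - 999) = 6 - (-253)*(-1091)/5 = 6 - 1*276023/5 = 6 - 276023/5 = -275993/5 ≈ -55199.)
3390415/(I/g - 1274174/(-2696691)) = 3390415/(-3372599/(-275993/5) - 1274174/(-2696691)) = 3390415/(-3372599*(-5/275993) - 1274174*(-1/2696691)) = 3390415/(16862995/275993 + 1274174/2696691) = 3390415/(45825949954327/744267839163) = 3390415*(744267839163/45825949954327) = 2523376845915822645/45825949954327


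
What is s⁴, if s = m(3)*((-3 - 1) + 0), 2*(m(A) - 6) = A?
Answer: 810000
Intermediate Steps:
m(A) = 6 + A/2
s = -30 (s = (6 + (½)*3)*((-3 - 1) + 0) = (6 + 3/2)*(-4 + 0) = (15/2)*(-4) = -30)
s⁴ = (-30)⁴ = 810000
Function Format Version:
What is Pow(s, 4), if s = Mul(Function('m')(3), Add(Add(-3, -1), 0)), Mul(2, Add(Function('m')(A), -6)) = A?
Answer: 810000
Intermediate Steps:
Function('m')(A) = Add(6, Mul(Rational(1, 2), A))
s = -30 (s = Mul(Add(6, Mul(Rational(1, 2), 3)), Add(Add(-3, -1), 0)) = Mul(Add(6, Rational(3, 2)), Add(-4, 0)) = Mul(Rational(15, 2), -4) = -30)
Pow(s, 4) = Pow(-30, 4) = 810000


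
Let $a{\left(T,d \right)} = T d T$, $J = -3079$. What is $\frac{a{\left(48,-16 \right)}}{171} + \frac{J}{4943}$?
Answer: $- \frac{20305029}{93917} \approx -216.2$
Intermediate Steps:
$a{\left(T,d \right)} = d T^{2}$
$\frac{a{\left(48,-16 \right)}}{171} + \frac{J}{4943} = \frac{\left(-16\right) 48^{2}}{171} - \frac{3079}{4943} = \left(-16\right) 2304 \cdot \frac{1}{171} - \frac{3079}{4943} = \left(-36864\right) \frac{1}{171} - \frac{3079}{4943} = - \frac{4096}{19} - \frac{3079}{4943} = - \frac{20305029}{93917}$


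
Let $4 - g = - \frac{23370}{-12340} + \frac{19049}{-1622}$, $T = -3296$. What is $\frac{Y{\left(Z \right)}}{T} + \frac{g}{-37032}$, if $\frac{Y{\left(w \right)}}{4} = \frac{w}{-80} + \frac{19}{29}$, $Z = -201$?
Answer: $- \frac{18678540576187}{4428007987520640} \approx -0.0042183$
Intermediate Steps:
$g = \frac{6930511}{500387}$ ($g = 4 - \left(- \frac{23370}{-12340} + \frac{19049}{-1622}\right) = 4 - \left(\left(-23370\right) \left(- \frac{1}{12340}\right) + 19049 \left(- \frac{1}{1622}\right)\right) = 4 - \left(\frac{2337}{1234} - \frac{19049}{1622}\right) = 4 - - \frac{4928963}{500387} = 4 + \frac{4928963}{500387} = \frac{6930511}{500387} \approx 13.85$)
$Y{\left(w \right)} = \frac{76}{29} - \frac{w}{20}$ ($Y{\left(w \right)} = 4 \left(\frac{w}{-80} + \frac{19}{29}\right) = 4 \left(w \left(- \frac{1}{80}\right) + 19 \cdot \frac{1}{29}\right) = 4 \left(- \frac{w}{80} + \frac{19}{29}\right) = 4 \left(\frac{19}{29} - \frac{w}{80}\right) = \frac{76}{29} - \frac{w}{20}$)
$\frac{Y{\left(Z \right)}}{T} + \frac{g}{-37032} = \frac{\frac{76}{29} - - \frac{201}{20}}{-3296} + \frac{6930511}{500387 \left(-37032\right)} = \left(\frac{76}{29} + \frac{201}{20}\right) \left(- \frac{1}{3296}\right) + \frac{6930511}{500387} \left(- \frac{1}{37032}\right) = \frac{7349}{580} \left(- \frac{1}{3296}\right) - \frac{6930511}{18530331384} = - \frac{7349}{1911680} - \frac{6930511}{18530331384} = - \frac{18678540576187}{4428007987520640}$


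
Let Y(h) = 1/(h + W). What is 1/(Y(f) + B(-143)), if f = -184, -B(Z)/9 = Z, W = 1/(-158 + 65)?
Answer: 17113/22024338 ≈ 0.00077700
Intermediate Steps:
W = -1/93 (W = 1/(-93) = -1/93 ≈ -0.010753)
B(Z) = -9*Z
Y(h) = 1/(-1/93 + h) (Y(h) = 1/(h - 1/93) = 1/(-1/93 + h))
1/(Y(f) + B(-143)) = 1/(93/(-1 + 93*(-184)) - 9*(-143)) = 1/(93/(-1 - 17112) + 1287) = 1/(93/(-17113) + 1287) = 1/(93*(-1/17113) + 1287) = 1/(-93/17113 + 1287) = 1/(22024338/17113) = 17113/22024338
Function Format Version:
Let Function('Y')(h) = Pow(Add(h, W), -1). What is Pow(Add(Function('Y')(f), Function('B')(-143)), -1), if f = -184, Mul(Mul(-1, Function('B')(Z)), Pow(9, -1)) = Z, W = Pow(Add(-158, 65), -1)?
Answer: Rational(17113, 22024338) ≈ 0.00077700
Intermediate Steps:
W = Rational(-1, 93) (W = Pow(-93, -1) = Rational(-1, 93) ≈ -0.010753)
Function('B')(Z) = Mul(-9, Z)
Function('Y')(h) = Pow(Add(Rational(-1, 93), h), -1) (Function('Y')(h) = Pow(Add(h, Rational(-1, 93)), -1) = Pow(Add(Rational(-1, 93), h), -1))
Pow(Add(Function('Y')(f), Function('B')(-143)), -1) = Pow(Add(Mul(93, Pow(Add(-1, Mul(93, -184)), -1)), Mul(-9, -143)), -1) = Pow(Add(Mul(93, Pow(Add(-1, -17112), -1)), 1287), -1) = Pow(Add(Mul(93, Pow(-17113, -1)), 1287), -1) = Pow(Add(Mul(93, Rational(-1, 17113)), 1287), -1) = Pow(Add(Rational(-93, 17113), 1287), -1) = Pow(Rational(22024338, 17113), -1) = Rational(17113, 22024338)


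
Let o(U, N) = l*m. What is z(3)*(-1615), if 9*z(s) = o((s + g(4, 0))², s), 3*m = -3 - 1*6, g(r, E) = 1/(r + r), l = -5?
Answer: -8075/3 ≈ -2691.7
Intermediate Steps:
g(r, E) = 1/(2*r)
m = -3 (m = (-3 - 1*6)/3 = (-3 - 6)/3 = (⅓)*(-9) = -3)
o(U, N) = 15 (o(U, N) = -5*(-3) = 15)
z(s) = 5/3 (z(s) = (⅑)*15 = 5/3)
z(3)*(-1615) = (5/3)*(-1615) = -8075/3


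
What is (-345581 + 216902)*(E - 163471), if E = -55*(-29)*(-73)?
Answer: 36018024174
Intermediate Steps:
E = -116435 (E = 1595*(-73) = -116435)
(-345581 + 216902)*(E - 163471) = (-345581 + 216902)*(-116435 - 163471) = -128679*(-279906) = 36018024174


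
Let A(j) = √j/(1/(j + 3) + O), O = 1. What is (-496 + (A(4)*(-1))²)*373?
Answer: -2941851/16 ≈ -1.8387e+5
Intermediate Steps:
A(j) = √j/(1 + 1/(3 + j)) (A(j) = √j/(1/(j + 3) + 1) = √j/(1/(3 + j) + 1) = √j/(1 + 1/(3 + j)))
(-496 + (A(4)*(-1))²)*373 = (-496 + ((√4*(3 + 4)/(4 + 4))*(-1))²)*373 = (-496 + ((2*7/8)*(-1))²)*373 = (-496 + ((2*(⅛)*7)*(-1))²)*373 = (-496 + ((7/4)*(-1))²)*373 = (-496 + (-7/4)²)*373 = (-496 + 49/16)*373 = -7887/16*373 = -2941851/16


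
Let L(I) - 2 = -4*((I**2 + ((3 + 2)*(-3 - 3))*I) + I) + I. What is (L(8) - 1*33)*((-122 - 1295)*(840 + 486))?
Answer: -1219433358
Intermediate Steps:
L(I) = 2 - 4*I**2 + 117*I (L(I) = 2 + (-4*((I**2 + ((3 + 2)*(-3 - 3))*I) + I) + I) = 2 + (-4*((I**2 + (5*(-6))*I) + I) + I) = 2 + (-4*((I**2 - 30*I) + I) + I) = 2 + (-4*(I**2 - 29*I) + I) = 2 + ((-4*I**2 + 116*I) + I) = 2 + (-4*I**2 + 117*I) = 2 - 4*I**2 + 117*I)
(L(8) - 1*33)*((-122 - 1295)*(840 + 486)) = ((2 - 4*8**2 + 117*8) - 1*33)*((-122 - 1295)*(840 + 486)) = ((2 - 4*64 + 936) - 33)*(-1417*1326) = ((2 - 256 + 936) - 33)*(-1878942) = (682 - 33)*(-1878942) = 649*(-1878942) = -1219433358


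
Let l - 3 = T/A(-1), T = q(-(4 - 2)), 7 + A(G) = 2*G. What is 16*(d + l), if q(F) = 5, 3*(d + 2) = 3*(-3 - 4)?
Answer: -944/9 ≈ -104.89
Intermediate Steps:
d = -9 (d = -2 + (3*(-3 - 4))/3 = -2 + (3*(-7))/3 = -2 + (1/3)*(-21) = -2 - 7 = -9)
A(G) = -7 + 2*G
T = 5
l = 22/9 (l = 3 + 5/(-7 + 2*(-1)) = 3 + 5/(-7 - 2) = 3 + 5/(-9) = 3 + 5*(-1/9) = 3 - 5/9 = 22/9 ≈ 2.4444)
16*(d + l) = 16*(-9 + 22/9) = 16*(-59/9) = -944/9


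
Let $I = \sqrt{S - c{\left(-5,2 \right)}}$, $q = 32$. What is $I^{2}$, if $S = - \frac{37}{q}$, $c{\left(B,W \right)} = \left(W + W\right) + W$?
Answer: $- \frac{229}{32} \approx -7.1563$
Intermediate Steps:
$c{\left(B,W \right)} = 3 W$ ($c{\left(B,W \right)} = 2 W + W = 3 W$)
$S = - \frac{37}{32} \approx -1.1563$
$I = \frac{i \sqrt{458}}{8}$ ($I = \sqrt{- \frac{37}{32} - 3 \cdot 2} = \sqrt{- \frac{37}{32} - 6} = \sqrt{- \frac{229}{32}} = \frac{i \sqrt{458}}{8} \approx 2.6751 i$)
$I^{2} = \left(\frac{i \sqrt{458}}{8}\right)^{2} = - \frac{229}{32}$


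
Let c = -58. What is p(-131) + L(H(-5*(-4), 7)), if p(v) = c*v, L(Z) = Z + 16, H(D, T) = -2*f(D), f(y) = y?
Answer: 7574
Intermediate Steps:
H(D, T) = -2*D
L(Z) = 16 + Z
p(v) = -58*v
p(-131) + L(H(-5*(-4), 7)) = -58*(-131) + (16 - (-10)*(-4)) = 7598 + (16 - 2*20) = 7598 + (16 - 40) = 7598 - 24 = 7574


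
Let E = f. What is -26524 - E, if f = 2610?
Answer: -29134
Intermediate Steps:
E = 2610
-26524 - E = -26524 - 1*2610 = -26524 - 2610 = -29134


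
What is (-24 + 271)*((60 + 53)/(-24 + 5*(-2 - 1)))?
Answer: -2147/3 ≈ -715.67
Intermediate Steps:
(-24 + 271)*((60 + 53)/(-24 + 5*(-2 - 1))) = 247*(113/(-24 + 5*(-3))) = 247*(113/(-24 - 15)) = 247*(113/(-39)) = 247*(113*(-1/39)) = 247*(-113/39) = -2147/3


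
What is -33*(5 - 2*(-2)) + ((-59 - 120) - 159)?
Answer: -635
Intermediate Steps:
-33*(5 - 2*(-2)) + ((-59 - 120) - 159) = -33*(5 + 4) + (-179 - 159) = -33*9 - 338 = -297 - 338 = -635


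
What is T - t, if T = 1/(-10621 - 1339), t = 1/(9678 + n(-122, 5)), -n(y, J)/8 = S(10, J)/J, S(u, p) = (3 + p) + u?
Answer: -54023/288511080 ≈ -0.00018725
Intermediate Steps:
S(u, p) = 3 + p + u
n(y, J) = -8*(13 + J)/J (n(y, J) = -8*(3 + J + 10)/J = -8*(13 + J)/J)
t = 5/48246 (t = 1/(9678 + (-8 - 104/5)) = 1/(9678 - 144/5) = 1/(48246/5) = 5/48246 ≈ 0.00010364)
T = -1/11960 (T = 1/(-11960) = -1/11960 ≈ -8.3612e-5)
T - t = -1/11960 - 1*5/48246 = -1/11960 - 5/48246 = -54023/288511080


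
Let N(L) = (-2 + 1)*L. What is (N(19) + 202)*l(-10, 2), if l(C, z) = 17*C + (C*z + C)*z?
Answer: -42090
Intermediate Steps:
N(L) = -L
l(C, z) = 17*C + z*(C + C*z) (l(C, z) = 17*C + (C + C*z)*z = 17*C + z*(C + C*z))
(N(19) + 202)*l(-10, 2) = (-1*19 + 202)*(-10*(17 + 2 + 2²)) = (-19 + 202)*(-10*(17 + 2 + 4)) = 183*(-10*23) = 183*(-230) = -42090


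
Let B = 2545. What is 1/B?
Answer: 1/2545 ≈ 0.00039293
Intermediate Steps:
1/B = 1/2545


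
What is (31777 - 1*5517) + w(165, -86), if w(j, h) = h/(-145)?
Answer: 3807786/145 ≈ 26261.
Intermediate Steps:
w(j, h) = -h/145 (w(j, h) = h*(-1/145) = -h/145)
(31777 - 1*5517) + w(165, -86) = (31777 - 1*5517) - 1/145*(-86) = (31777 - 5517) + 86/145 = 26260 + 86/145 = 3807786/145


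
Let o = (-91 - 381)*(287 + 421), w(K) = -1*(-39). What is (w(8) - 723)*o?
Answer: 228576384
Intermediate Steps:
w(K) = 39
o = -334176 (o = -472*708 = -334176)
(w(8) - 723)*o = (39 - 723)*(-334176) = -684*(-334176) = 228576384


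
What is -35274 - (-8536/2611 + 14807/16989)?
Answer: -223512510917/6336897 ≈ -35272.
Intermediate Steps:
-35274 - (-8536/2611 + 14807/16989) = -35274 - 1*(-15193861/6336897) = -35274 + 15193861/6336897 = -223512510917/6336897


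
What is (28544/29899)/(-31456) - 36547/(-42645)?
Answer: 1074104494859/1253367126465 ≈ 0.85698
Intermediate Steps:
(28544/29899)/(-31456) - 36547/(-42645) = (28544*(1/29899))*(-1/31456) - 36547*(-1/42645) = (28544/29899)*(-1/31456) + 36547/42645 = -892/29390717 + 36547/42645 = 1074104494859/1253367126465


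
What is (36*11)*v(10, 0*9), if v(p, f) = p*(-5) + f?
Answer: -19800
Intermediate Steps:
v(p, f) = f - 5*p (v(p, f) = -5*p + f = f - 5*p)
(36*11)*v(10, 0*9) = (36*11)*(0*9 - 5*10) = 396*(0 - 50) = 396*(-50) = -19800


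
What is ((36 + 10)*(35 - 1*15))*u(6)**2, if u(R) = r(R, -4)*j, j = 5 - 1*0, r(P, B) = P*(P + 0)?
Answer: 29808000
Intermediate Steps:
r(P, B) = P**2 (r(P, B) = P*P = P**2)
j = 5 (j = 5 + 0 = 5)
u(R) = 5*R**2 (u(R) = R**2*5 = 5*R**2)
((36 + 10)*(35 - 1*15))*u(6)**2 = ((36 + 10)*(35 - 1*15))*(5*6**2)**2 = (46*(35 - 15))*(5*36)**2 = (46*20)*180**2 = 920*32400 = 29808000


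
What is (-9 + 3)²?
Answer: 36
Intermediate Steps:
(-9 + 3)² = (-6)² = 36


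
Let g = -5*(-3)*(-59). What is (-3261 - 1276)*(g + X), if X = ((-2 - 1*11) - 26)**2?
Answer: -2885532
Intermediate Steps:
X = 1521 (X = ((-2 - 11) - 26)**2 = (-13 - 26)**2 = (-39)**2 = 1521)
g = -885 (g = 15*(-59) = -885)
(-3261 - 1276)*(g + X) = (-3261 - 1276)*(-885 + 1521) = -4537*636 = -2885532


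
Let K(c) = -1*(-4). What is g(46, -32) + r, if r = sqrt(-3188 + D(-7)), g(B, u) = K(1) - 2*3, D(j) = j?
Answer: -2 + 3*I*sqrt(355) ≈ -2.0 + 56.524*I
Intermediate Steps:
K(c) = 4
g(B, u) = -2 (g(B, u) = 4 - 2*3 = 4 - 6 = -2)
r = 3*I*sqrt(355) (r = sqrt(-3188 - 7) = sqrt(-3195) = 3*I*sqrt(355) ≈ 56.524*I)
g(46, -32) + r = -2 + 3*I*sqrt(355)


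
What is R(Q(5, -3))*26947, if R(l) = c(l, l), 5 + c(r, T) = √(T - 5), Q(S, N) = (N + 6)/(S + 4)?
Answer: -134735 + 26947*I*√42/3 ≈ -1.3474e+5 + 58212.0*I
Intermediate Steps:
Q(S, N) = (6 + N)/(4 + S)
c(r, T) = -5 + √(-5 + T) (c(r, T) = -5 + √(T - 5) = -5 + √(-5 + T))
R(l) = -5 + √(-5 + l)
R(Q(5, -3))*26947 = (-5 + √(-5 + (6 - 3)/(4 + 5)))*26947 = (-5 + √(-5 + 3/9))*26947 = (-5 + √(-5 + (⅑)*3))*26947 = (-5 + √(-5 + ⅓))*26947 = (-5 + √(-14/3))*26947 = (-5 + I*√42/3)*26947 = -134735 + 26947*I*√42/3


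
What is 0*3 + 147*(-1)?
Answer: -147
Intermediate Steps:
0*3 + 147*(-1) = 0 - 147 = -147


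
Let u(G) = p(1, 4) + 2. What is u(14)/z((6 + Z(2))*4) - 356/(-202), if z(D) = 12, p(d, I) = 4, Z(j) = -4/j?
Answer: 457/202 ≈ 2.2624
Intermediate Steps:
u(G) = 6 (u(G) = 4 + 2 = 6)
u(14)/z((6 + Z(2))*4) - 356/(-202) = 6/12 - 356/(-202) = 6*(1/12) - 356*(-1/202) = ½ + 178/101 = 457/202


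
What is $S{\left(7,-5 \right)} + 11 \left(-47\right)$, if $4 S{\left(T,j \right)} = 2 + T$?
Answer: $- \frac{2059}{4} \approx -514.75$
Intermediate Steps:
$S{\left(T,j \right)} = \frac{1}{2} + \frac{T}{4}$ ($S{\left(T,j \right)} = \frac{2 + T}{4} = \frac{1}{2} + \frac{T}{4}$)
$S{\left(7,-5 \right)} + 11 \left(-47\right) = \left(\frac{1}{2} + \frac{1}{4} \cdot 7\right) + 11 \left(-47\right) = \left(\frac{1}{2} + \frac{7}{4}\right) - 517 = \frac{9}{4} - 517 = - \frac{2059}{4}$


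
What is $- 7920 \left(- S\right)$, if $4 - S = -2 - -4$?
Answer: $15840$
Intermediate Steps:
$S = 2$ ($S = 4 - \left(-2 - -4\right) = 4 - \left(-2 + 4\right) = 4 - 2 = 2$)
$- 7920 \left(- S\right) = - 7920 \left(\left(-1\right) 2\right) = \left(-7920\right) \left(-2\right) = 15840$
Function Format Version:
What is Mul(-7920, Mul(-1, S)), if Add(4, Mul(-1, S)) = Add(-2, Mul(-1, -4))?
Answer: 15840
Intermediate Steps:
S = 2 (S = Add(4, Mul(-1, Add(-2, Mul(-1, -4)))) = Add(4, Mul(-1, Add(-2, 4))) = Add(4, Mul(-1, 2)) = Add(4, -2) = 2)
Mul(-7920, Mul(-1, S)) = Mul(-7920, Mul(-1, 2)) = Mul(-7920, -2) = 15840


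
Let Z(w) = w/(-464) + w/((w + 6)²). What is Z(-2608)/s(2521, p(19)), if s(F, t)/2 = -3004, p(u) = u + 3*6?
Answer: -275875055/294905257432 ≈ -0.00093547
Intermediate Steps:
p(u) = 18 + u (p(u) = u + 18 = 18 + u)
s(F, t) = -6008 (s(F, t) = 2*(-3004) = -6008)
Z(w) = -w/464 + w/(6 + w)² (Z(w) = w*(-1/464) + w/((6 + w)²) = -w/464 + w/(6 + w)²)
Z(-2608)/s(2521, p(19)) = (-1/464*(-2608) - 2608/(6 - 2608)²)/(-6008) = (163/29 - 2608/(-2602)²)*(-1/6008) = (163/29 - 2608*1/6770404)*(-1/6008) = (163/29 - 652/1692601)*(-1/6008) = (275875055/49085429)*(-1/6008) = -275875055/294905257432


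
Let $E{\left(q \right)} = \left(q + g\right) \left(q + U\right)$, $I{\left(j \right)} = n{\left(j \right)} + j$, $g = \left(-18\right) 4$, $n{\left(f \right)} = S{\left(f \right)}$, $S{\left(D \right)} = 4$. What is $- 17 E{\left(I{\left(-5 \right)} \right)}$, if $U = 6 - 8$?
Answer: $-3723$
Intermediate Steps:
$U = -2$ ($U = 6 - 8 = -2$)
$n{\left(f \right)} = 4$
$g = -72$
$I{\left(j \right)} = 4 + j$
$E{\left(q \right)} = \left(-72 + q\right) \left(-2 + q\right)$ ($E{\left(q \right)} = \left(q - 72\right) \left(q - 2\right) = \left(-72 + q\right) \left(-2 + q\right)$)
$- 17 E{\left(I{\left(-5 \right)} \right)} = - 17 \left(144 + \left(4 - 5\right)^{2} - 74 \left(4 - 5\right)\right) = - 17 \left(144 + \left(-1\right)^{2} - -74\right) = - 17 \left(144 + 1 + 74\right) = \left(-17\right) 219 = -3723$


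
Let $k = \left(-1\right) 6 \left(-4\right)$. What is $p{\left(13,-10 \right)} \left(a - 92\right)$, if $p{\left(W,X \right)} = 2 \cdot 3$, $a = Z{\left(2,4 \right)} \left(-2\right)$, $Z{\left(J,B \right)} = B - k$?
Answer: $-312$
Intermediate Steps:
$k = 24$ ($k = \left(-6\right) \left(-4\right) = 24$)
$Z{\left(J,B \right)} = -24 + B$ ($Z{\left(J,B \right)} = B - 24 = -24 + B$)
$a = 40$ ($a = \left(-24 + 4\right) \left(-2\right) = \left(-20\right) \left(-2\right) = 40$)
$p{\left(W,X \right)} = 6$
$p{\left(13,-10 \right)} \left(a - 92\right) = 6 \left(40 - 92\right) = 6 \left(-52\right) = -312$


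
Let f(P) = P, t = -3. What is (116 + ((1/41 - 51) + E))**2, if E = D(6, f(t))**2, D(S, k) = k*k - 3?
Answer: 17156164/1681 ≈ 10206.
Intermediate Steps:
D(S, k) = -3 + k**2 (D(S, k) = k**2 - 3 = -3 + k**2)
E = 36 (E = (-3 + (-3)**2)**2 = (-3 + 9)**2 = 6**2 = 36)
(116 + ((1/41 - 51) + E))**2 = (116 + ((1/41 - 51) + 36))**2 = (116 + (-2090/41 + 36))**2 = (116 - 614/41)**2 = (4142/41)**2 = 17156164/1681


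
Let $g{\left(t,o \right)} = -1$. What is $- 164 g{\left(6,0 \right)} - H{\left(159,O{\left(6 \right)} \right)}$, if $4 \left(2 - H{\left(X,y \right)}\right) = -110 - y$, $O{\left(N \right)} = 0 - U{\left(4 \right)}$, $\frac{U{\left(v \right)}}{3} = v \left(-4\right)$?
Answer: $\frac{245}{2} \approx 122.5$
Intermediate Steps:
$U{\left(v \right)} = - 12 v$ ($U{\left(v \right)} = 3 v \left(-4\right) = 3 \left(- 4 v\right) = - 12 v$)
$O{\left(N \right)} = 48$ ($O{\left(N \right)} = 0 - \left(-12\right) 4 = 0 - -48 = 0 + 48 = 48$)
$H{\left(X,y \right)} = \frac{59}{2} + \frac{y}{4}$ ($H{\left(X,y \right)} = 2 - \frac{-110 - y}{4} = 2 + \left(\frac{55}{2} + \frac{y}{4}\right) = \frac{59}{2} + \frac{y}{4}$)
$- 164 g{\left(6,0 \right)} - H{\left(159,O{\left(6 \right)} \right)} = \left(-164\right) \left(-1\right) - \left(\frac{59}{2} + \frac{1}{4} \cdot 48\right) = 164 - \left(\frac{59}{2} + 12\right) = 164 - \frac{83}{2} = \frac{245}{2}$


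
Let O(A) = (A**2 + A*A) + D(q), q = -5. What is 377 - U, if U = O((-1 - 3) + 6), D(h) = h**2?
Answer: 344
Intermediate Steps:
O(A) = 25 + 2*A**2 (O(A) = (A**2 + A*A) + (-5)**2 = (A**2 + A**2) + 25 = 2*A**2 + 25 = 25 + 2*A**2)
U = 33 (U = 25 + 2*((-1 - 3) + 6)**2 = 25 + 2*(-4 + 6)**2 = 25 + 2*2**2 = 25 + 2*4 = 25 + 8 = 33)
377 - U = 377 - 1*33 = 377 - 33 = 344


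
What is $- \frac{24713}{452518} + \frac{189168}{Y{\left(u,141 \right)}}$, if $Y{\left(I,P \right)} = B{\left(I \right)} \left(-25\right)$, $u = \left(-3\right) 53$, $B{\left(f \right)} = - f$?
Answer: $- \frac{28566719733}{599586350} \approx -47.644$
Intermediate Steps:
$u = -159$
$Y{\left(I,P \right)} = 25 I$ ($Y{\left(I,P \right)} = - I \left(-25\right) = 25 I$)
$- \frac{24713}{452518} + \frac{189168}{Y{\left(u,141 \right)}} = - \frac{24713}{452518} + \frac{189168}{25 \left(-159\right)} = \left(-24713\right) \frac{1}{452518} + \frac{189168}{-3975} = - \frac{24713}{452518} + 189168 \left(- \frac{1}{3975}\right) = - \frac{24713}{452518} - \frac{63056}{1325} = - \frac{28566719733}{599586350}$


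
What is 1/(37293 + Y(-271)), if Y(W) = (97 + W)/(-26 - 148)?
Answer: 1/37294 ≈ 2.6814e-5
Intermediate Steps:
Y(W) = -97/174 - W/174 (Y(W) = (97 + W)/(-174) = (97 + W)*(-1/174) = -97/174 - W/174)
1/(37293 + Y(-271)) = 1/(37293 + (-97/174 - 1/174*(-271))) = 1/(37293 + (-97/174 + 271/174)) = 1/(37293 + 1) = 1/37294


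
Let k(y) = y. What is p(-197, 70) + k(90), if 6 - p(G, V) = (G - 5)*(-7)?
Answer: -1318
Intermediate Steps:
p(G, V) = -29 + 7*G (p(G, V) = 6 - (G - 5)*(-7) = 6 - (-5 + G)*(-7) = 6 - (35 - 7*G) = 6 + (-35 + 7*G) = -29 + 7*G)
p(-197, 70) + k(90) = (-29 + 7*(-197)) + 90 = (-29 - 1379) + 90 = -1408 + 90 = -1318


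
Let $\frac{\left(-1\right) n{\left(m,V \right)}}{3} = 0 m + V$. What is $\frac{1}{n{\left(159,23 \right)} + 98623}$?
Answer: $\frac{1}{98554} \approx 1.0147 \cdot 10^{-5}$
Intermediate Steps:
$n{\left(m,V \right)} = - 3 V$ ($n{\left(m,V \right)} = - 3 \left(0 m + V\right) = - 3 \left(0 + V\right) = - 3 V$)
$\frac{1}{n{\left(159,23 \right)} + 98623} = \frac{1}{\left(-3\right) 23 + 98623} = \frac{1}{-69 + 98623} = \frac{1}{98554}$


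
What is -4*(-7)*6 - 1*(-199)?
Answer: 367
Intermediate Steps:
-4*(-7)*6 - 1*(-199) = 28*6 + 199 = 168 + 199 = 367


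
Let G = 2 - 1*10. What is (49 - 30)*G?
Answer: -152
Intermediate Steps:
G = -8 (G = 2 - 10 = -8)
(49 - 30)*G = (49 - 30)*(-8) = 19*(-8) = -152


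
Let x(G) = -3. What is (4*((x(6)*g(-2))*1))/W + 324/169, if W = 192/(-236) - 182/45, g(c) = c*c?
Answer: 12858156/1089881 ≈ 11.798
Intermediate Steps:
g(c) = c²
W = -12898/2655 (W = 192*(-1/236) - 182*1/45 = -48/59 - 182/45 = -12898/2655 ≈ -4.8580)
(4*((x(6)*g(-2))*1))/W + 324/169 = (4*(-3*(-2)²*1))/(-12898/2655) + 324/169 = (4*(-3*4*1))*(-2655/12898) + 324*(1/169) = (4*(-12*1))*(-2655/12898) + 324/169 = (4*(-12))*(-2655/12898) + 324/169 = -48*(-2655/12898) + 324/169 = 63720/6449 + 324/169 = 12858156/1089881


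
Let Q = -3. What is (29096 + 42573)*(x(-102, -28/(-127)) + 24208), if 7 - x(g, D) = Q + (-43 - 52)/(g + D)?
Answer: 22434532951207/12926 ≈ 1.7356e+9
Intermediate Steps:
x(g, D) = 10 + 95/(D + g) (x(g, D) = 7 - (-3 + (-43 - 52)/(g + D)) = 7 - (-3 - 95/(D + g)) = 7 + (3 + 95/(D + g)) = 10 + 95/(D + g))
(29096 + 42573)*(x(-102, -28/(-127)) + 24208) = (29096 + 42573)*(5*(19 + 2*(-28/(-127)) + 2*(-102))/(-28/(-127) - 102) + 24208) = 71669*(5*(19 + 2*(-28*(-1/127)) - 204)/(-28*(-1/127) - 102) + 24208) = 71669*(5*(19 + 2*(28/127) - 204)/(28/127 - 102) + 24208) = 71669*(5*(19 + 56/127 - 204)/(-12926/127) + 24208) = 71669*(5*(-127/12926)*(-23439/127) + 24208) = 71669*(117195/12926 + 24208) = 71669*(313029803/12926) = 22434532951207/12926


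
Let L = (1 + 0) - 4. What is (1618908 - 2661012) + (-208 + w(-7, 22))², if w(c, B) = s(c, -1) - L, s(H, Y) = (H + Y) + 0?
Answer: -996735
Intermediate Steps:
s(H, Y) = H + Y
L = -3 (L = 1 - 4 = -3)
w(c, B) = 2 + c (w(c, B) = (c - 1) - 1*(-3) = (-1 + c) + 3 = 2 + c)
(1618908 - 2661012) + (-208 + w(-7, 22))² = (1618908 - 2661012) + (-208 + (2 - 7))² = -1042104 + (-208 - 5)² = -1042104 + (-213)² = -1042104 + 45369 = -996735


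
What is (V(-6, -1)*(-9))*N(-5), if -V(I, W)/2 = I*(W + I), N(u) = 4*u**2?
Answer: 75600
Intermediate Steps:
V(I, W) = -2*I*(I + W) (V(I, W) = -2*I*(W + I) = -2*I*(I + W))
(V(-6, -1)*(-9))*N(-5) = (-2*(-6)*(-6 - 1)*(-9))*(4*(-5)**2) = (-2*(-6)*(-7)*(-9))*(4*25) = -84*(-9)*100 = 756*100 = 75600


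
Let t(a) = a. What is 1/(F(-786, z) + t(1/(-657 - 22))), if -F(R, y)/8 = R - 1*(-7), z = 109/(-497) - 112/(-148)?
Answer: 679/4231527 ≈ 0.00016046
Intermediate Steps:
z = 9883/18389 (z = 109*(-1/497) - 112*(-1/148) = -109/497 + 28/37 = 9883/18389 ≈ 0.53744)
F(R, y) = -56 - 8*R (F(R, y) = -8*(R - 1*(-7)) = -8*(R + 7) = -8*(7 + R) = -56 - 8*R)
1/(F(-786, z) + t(1/(-657 - 22))) = 1/((-56 - 8*(-786)) + 1/(-657 - 22)) = 1/((-56 + 6288) + 1/(-679)) = 1/(6232 - 1/679) = 1/(4231527/679) = 679/4231527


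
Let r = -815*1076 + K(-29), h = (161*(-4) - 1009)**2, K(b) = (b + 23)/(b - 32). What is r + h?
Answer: 113183615/61 ≈ 1.8555e+6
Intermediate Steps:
K(b) = (23 + b)/(-32 + b)
h = 2732409 (h = (-644 - 1009)**2 = (-1653)**2 = 2732409)
r = -53493334/61 (r = -815*1076 + (23 - 29)/(-32 - 29) = -876940 - 6/(-61) = -876940 - 1/61*(-6) = -876940 + 6/61 = -53493334/61 ≈ -8.7694e+5)
r + h = -53493334/61 + 2732409 = 113183615/61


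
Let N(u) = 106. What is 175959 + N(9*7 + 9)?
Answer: 176065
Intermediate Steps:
175959 + N(9*7 + 9) = 175959 + 106 = 176065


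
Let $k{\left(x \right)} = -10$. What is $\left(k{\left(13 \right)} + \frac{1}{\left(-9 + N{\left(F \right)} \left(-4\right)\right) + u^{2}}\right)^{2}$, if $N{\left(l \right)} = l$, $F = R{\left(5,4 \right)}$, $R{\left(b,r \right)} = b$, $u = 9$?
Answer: $\frac{269361}{2704} \approx 99.616$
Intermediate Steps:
$F = 5$
$\left(k{\left(13 \right)} + \frac{1}{\left(-9 + N{\left(F \right)} \left(-4\right)\right) + u^{2}}\right)^{2} = \left(-10 + \frac{1}{\left(-9 + 5 \left(-4\right)\right) + 9^{2}}\right)^{2} = \left(-10 + \frac{1}{\left(-9 - 20\right) + 81}\right)^{2} = \left(-10 + \frac{1}{-29 + 81}\right)^{2} = \left(-10 + \frac{1}{52}\right)^{2} = \left(- \frac{519}{52}\right)^{2} = \frac{269361}{2704}$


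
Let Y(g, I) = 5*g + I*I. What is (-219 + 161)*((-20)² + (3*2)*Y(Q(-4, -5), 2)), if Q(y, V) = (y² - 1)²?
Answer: -416092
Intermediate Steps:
Q(y, V) = (-1 + y²)²
Y(g, I) = I² + 5*g (Y(g, I) = 5*g + I² = I² + 5*g)
(-219 + 161)*((-20)² + (3*2)*Y(Q(-4, -5), 2)) = (-219 + 161)*((-20)² + (3*2)*(2² + 5*(-1 + (-4)²)²)) = -58*(400 + 6*(4 + 5*(-1 + 16)²)) = -58*(400 + 6*(4 + 5*15²)) = -58*(400 + 6*(4 + 5*225)) = -58*(400 + 6*(4 + 1125)) = -58*(400 + 6*1129) = -58*(400 + 6774) = -58*7174 = -416092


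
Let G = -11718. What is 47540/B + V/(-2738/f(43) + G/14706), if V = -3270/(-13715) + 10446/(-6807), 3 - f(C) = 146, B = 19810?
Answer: 4735830564003558/2033276447403887 ≈ 2.3292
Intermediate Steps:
f(C) = -143 (f(C) = 3 - 1*146 = 3 - 146 = -143)
V = -8067200/6223867 (V = -3270*(-1/13715) + 10446*(-1/6807) = 654/2743 - 3482/2269 = -8067200/6223867 ≈ -1.2962)
47540/B + V/(-2738/f(43) + G/14706) = 47540/19810 - 8067200/(6223867*(-2738/(-143) - 11718/14706)) = 47540*(1/19810) - 8067200/(6223867*(-2738*(-1/143) - 11718*1/14706)) = 4754/1981 - 8067200/(6223867*(2738/143 - 651/817)) = 4754/1981 - 8067200/(6223867*2143853/116831) = 4754/1981 - 8067200/6223867*116831/2143853 = 4754/1981 - 72499926400/1026388918427 = 4735830564003558/2033276447403887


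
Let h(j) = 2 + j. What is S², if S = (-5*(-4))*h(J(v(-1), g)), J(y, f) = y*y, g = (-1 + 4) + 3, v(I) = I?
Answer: 3600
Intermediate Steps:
g = 6 (g = 3 + 3 = 6)
J(y, f) = y²
S = 60 (S = (-5*(-4))*(2 + (-1)²) = 20*(2 + 1) = 20*3 = 60)
S² = 60² = 3600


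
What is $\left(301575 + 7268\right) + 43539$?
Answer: $352382$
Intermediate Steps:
$\left(301575 + 7268\right) + 43539 = 308843 + 43539 = 352382$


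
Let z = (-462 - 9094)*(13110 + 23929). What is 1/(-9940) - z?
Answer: 3518210158959/9940 ≈ 3.5394e+8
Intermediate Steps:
z = -353944684 (z = -9556*37039 = -353944684)
1/(-9940) - z = 1/(-9940) - 1*(-353944684) = -1/9940 + 353944684 = 3518210158959/9940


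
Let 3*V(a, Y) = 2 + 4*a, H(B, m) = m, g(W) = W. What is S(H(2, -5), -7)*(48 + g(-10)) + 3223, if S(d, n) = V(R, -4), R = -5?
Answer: 2995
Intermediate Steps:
V(a, Y) = ⅔ + 4*a/3 (V(a, Y) = (2 + 4*a)/3 = ⅔ + 4*a/3)
S(d, n) = -6 (S(d, n) = ⅔ + (4/3)*(-5) = ⅔ - 20/3 = -6)
S(H(2, -5), -7)*(48 + g(-10)) + 3223 = -6*(48 - 10) + 3223 = -6*38 + 3223 = -228 + 3223 = 2995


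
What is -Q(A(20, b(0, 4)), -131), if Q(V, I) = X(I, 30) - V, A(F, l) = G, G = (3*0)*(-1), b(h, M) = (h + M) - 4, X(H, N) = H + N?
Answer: 101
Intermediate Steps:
b(h, M) = -4 + M + h (b(h, M) = (M + h) - 4 = -4 + M + h)
G = 0 (G = 0*(-1) = 0)
A(F, l) = 0
Q(V, I) = 30 + I - V (Q(V, I) = (I + 30) - V = (30 + I) - V = 30 + I - V)
-Q(A(20, b(0, 4)), -131) = -(30 - 131 - 1*0) = -(30 - 131 + 0) = -1*(-101) = 101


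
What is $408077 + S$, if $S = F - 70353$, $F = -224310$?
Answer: $113414$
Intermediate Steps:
$S = -294663$ ($S = -224310 - 70353 = -294663$)
$408077 + S = 408077 - 294663 = 113414$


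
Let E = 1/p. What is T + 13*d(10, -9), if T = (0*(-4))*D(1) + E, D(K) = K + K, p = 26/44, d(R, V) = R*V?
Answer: -15188/13 ≈ -1168.3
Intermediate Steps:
p = 13/22 (p = 26*(1/44) = 13/22 ≈ 0.59091)
D(K) = 2*K
E = 22/13 (E = 1/(13/22) = 22/13 ≈ 1.6923)
T = 22/13 (T = (0*(-4))*(2*1) + 22/13 = 0*2 + 22/13 = 0 + 22/13 = 22/13 ≈ 1.6923)
T + 13*d(10, -9) = 22/13 + 13*(10*(-9)) = 22/13 + 13*(-90) = 22/13 - 1170 = -15188/13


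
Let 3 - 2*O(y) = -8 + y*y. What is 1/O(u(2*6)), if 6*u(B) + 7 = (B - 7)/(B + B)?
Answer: 41472/201527 ≈ 0.20579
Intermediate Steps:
u(B) = -7/6 + (-7 + B)/(12*B) (u(B) = -7/6 + ((B - 7)/(B + B))/6 = -7/6 + ((-7 + B)/((2*B)))/6 = -7/6 + ((-7 + B)*(1/(2*B)))/6 = -7/6 + ((-7 + B)/(2*B))/6 = -7/6 + (-7 + B)/(12*B))
O(y) = 11/2 - y²/2 (O(y) = 3/2 - (-8 + y*y)/2 = 3/2 - (-8 + y²)/2 = 3/2 + (4 - y²/2) = 11/2 - y²/2)
1/O(u(2*6)) = 1/(11/2 - (-7 - 26*6)²/20736/2) = 1/(11/2 - (-7 - 13*12)²/20736/2) = 1/(11/2 - (-7 - 156)²/20736/2) = 1/(11/2 - ((1/12)*(1/12)*(-163))²/2) = 1/(11/2 - (-163/144)²/2) = 1/(11/2 - ½*26569/20736) = 1/(11/2 - 26569/41472) = 1/(201527/41472) = 41472/201527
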